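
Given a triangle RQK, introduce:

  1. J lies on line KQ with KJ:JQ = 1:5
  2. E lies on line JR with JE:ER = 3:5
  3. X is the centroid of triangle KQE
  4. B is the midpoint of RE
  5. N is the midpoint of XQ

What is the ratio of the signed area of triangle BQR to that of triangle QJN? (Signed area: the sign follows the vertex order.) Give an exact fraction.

[BQR]:[QJN] = -5

Choose coordinates R = (0, 0), Q = (1, 0), K = (0, 1).
1. J lies on line KQ with KJ:JQ = 1:5 ⇒ J = (1/6, 5/6)
2. E lies on line JR with JE:ER = 3:5 ⇒ E = (5/48, 25/48)
3. X is the centroid of triangle KQE ⇒ X = (53/144, 73/144)
4. B is the midpoint of RE ⇒ B = (5/96, 25/96)
5. N is the midpoint of XQ ⇒ N = (197/288, 73/288)
2·[BQR] = -25/96, 2·[QJN] = 5/96
[BQR]:[QJN] = -25/96:5/96 = -5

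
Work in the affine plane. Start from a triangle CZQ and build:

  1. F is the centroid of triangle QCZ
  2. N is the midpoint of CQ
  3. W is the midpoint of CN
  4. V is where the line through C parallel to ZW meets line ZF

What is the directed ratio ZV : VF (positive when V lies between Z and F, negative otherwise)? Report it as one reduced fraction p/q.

Work in coordinates with C = (0, 0), Z = (1, 0), Q = (0, 1).
1. F is the centroid of triangle QCZ ⇒ F = (1/3, 1/3)
2. N is the midpoint of CQ ⇒ N = (0, 1/2)
3. W is the midpoint of CN ⇒ W = (0, 1/4)
4. V is where the line through C parallel to ZW meets line ZF ⇒ V = (2, -1/2)
V = Z + t·(F−Z) with t = -3/2, so ZV:VF = t:(1−t) = -3/2:5/2

ZV:VF = -3/5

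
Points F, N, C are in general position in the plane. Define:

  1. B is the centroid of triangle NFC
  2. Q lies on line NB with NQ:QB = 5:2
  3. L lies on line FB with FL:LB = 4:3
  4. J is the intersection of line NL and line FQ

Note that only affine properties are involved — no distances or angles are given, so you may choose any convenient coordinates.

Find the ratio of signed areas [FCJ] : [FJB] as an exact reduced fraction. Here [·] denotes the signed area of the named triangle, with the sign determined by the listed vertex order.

[FCJ]:[FJB] = -11/2

Work in coordinates with F = (0, 0), N = (1, 0), C = (0, 1).
1. B is the centroid of triangle NFC ⇒ B = (1/3, 1/3)
2. Q lies on line NB with NQ:QB = 5:2 ⇒ Q = (11/21, 5/21)
3. L lies on line FB with FL:LB = 4:3 ⇒ L = (4/21, 4/21)
4. J is the intersection of line NL and line FQ ⇒ J = (44/129, 20/129)
2·[FCJ] = -44/129, 2·[FJB] = 8/129
[FCJ]:[FJB] = -44/129:8/129 = -11/2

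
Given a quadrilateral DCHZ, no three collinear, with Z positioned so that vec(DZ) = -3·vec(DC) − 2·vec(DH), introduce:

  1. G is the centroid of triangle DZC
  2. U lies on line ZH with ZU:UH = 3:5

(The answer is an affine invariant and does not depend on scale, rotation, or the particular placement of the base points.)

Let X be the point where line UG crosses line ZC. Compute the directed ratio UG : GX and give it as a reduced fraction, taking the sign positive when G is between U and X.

Work in coordinates with D = (0, 0), C = (1, 0), H = (0, 1), Z = (-3, -2).
1. G is the centroid of triangle DZC ⇒ G = (-2/3, -2/3)
2. U lies on line ZH with ZU:UH = 3:5 ⇒ U = (-15/8, -7/8)
line UG meets ZC at X = (-3/19, -11/19)
G = U + t·(X−U) with t = 19/27, so UG:GX = 19/27:8/27

UG:GX = 19/8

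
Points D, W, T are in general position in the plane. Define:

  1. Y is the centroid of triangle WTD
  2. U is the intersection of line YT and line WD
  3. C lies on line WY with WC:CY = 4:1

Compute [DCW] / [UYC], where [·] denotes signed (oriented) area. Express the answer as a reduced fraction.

Assign D = (0, 0), W = (1, 0), T = (0, 1) — the answer is frame-independent, so this choice is without loss of generality.
1. Y is the centroid of triangle WTD ⇒ Y = (1/3, 1/3)
2. U is the intersection of line YT and line WD ⇒ U = (1/2, 0)
3. C lies on line WY with WC:CY = 4:1 ⇒ C = (7/15, 4/15)
2·[DCW] = -4/15, 2·[UYC] = -1/30
[DCW]:[UYC] = -4/15:-1/30 = 8

[DCW]:[UYC] = 8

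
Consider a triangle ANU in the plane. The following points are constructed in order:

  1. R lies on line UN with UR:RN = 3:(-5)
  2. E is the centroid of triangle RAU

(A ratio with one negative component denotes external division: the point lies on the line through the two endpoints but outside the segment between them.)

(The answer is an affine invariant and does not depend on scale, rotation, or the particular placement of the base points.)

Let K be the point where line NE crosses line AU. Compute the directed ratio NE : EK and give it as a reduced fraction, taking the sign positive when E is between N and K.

NE:EK = -3

Work in coordinates with A = (0, 0), N = (1, 0), U = (0, 1).
1. R lies on line UN with UR:RN = 3:(-5) ⇒ R = (-3/2, 5/2)
2. E is the centroid of triangle RAU ⇒ E = (-1/2, 7/6)
line NE meets AU at K = (0, 7/9)
E = N + t·(K−N) with t = 3/2, so NE:EK = 3/2:-1/2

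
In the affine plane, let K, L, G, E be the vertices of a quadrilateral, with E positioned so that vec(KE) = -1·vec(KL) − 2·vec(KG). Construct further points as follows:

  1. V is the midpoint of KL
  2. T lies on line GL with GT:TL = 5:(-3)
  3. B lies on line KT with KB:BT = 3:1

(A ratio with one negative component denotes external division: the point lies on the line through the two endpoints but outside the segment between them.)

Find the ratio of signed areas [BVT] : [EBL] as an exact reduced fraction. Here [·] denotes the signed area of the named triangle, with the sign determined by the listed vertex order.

Assign K = (0, 0), L = (1, 0), G = (0, 1), E = (-1, -2) — the answer is frame-independent, so this choice is without loss of generality.
1. V is the midpoint of KL ⇒ V = (1/2, 0)
2. T lies on line GL with GT:TL = 5:(-3) ⇒ T = (5/2, -3/2)
3. B lies on line KT with KB:BT = 3:1 ⇒ B = (15/8, -9/8)
2·[BVT] = -3/16, 2·[EBL] = 4
[BVT]:[EBL] = -3/16:4 = -3/64

[BVT]:[EBL] = -3/64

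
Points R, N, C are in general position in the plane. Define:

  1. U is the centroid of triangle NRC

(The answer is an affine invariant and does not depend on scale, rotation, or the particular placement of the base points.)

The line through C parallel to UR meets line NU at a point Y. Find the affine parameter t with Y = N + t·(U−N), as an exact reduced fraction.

t = 2

Work in coordinates with R = (0, 0), N = (1, 0), C = (0, 1).
1. U is the centroid of triangle NRC ⇒ U = (1/3, 1/3)
through C parallel to UR: direction (-1/3, -1/3); meets NU at Y = (-1/3, 2/3)
Y = N + t·(U−N) with t = 2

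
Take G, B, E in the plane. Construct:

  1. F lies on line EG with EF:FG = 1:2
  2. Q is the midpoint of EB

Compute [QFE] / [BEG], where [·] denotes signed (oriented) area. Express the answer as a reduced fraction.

[QFE]:[BEG] = -1/6

Choose coordinates G = (0, 0), B = (1, 0), E = (0, 1).
1. F lies on line EG with EF:FG = 1:2 ⇒ F = (0, 2/3)
2. Q is the midpoint of EB ⇒ Q = (1/2, 1/2)
2·[QFE] = -1/6, 2·[BEG] = 1
[QFE]:[BEG] = -1/6:1 = -1/6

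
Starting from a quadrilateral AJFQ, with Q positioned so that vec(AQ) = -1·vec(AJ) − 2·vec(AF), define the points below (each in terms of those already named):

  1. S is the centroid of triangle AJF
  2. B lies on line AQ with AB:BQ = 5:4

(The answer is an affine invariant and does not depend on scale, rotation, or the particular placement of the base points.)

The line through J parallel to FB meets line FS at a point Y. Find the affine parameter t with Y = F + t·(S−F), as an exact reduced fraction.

Choose coordinates A = (0, 0), J = (1, 0), F = (0, 1), Q = (-1, -2).
1. S is the centroid of triangle AJF ⇒ S = (1/3, 1/3)
2. B lies on line AQ with AB:BQ = 5:4 ⇒ B = (-5/9, -10/9)
through J parallel to FB: direction (-5/9, -19/9); meets FS at Y = (24/29, -19/29)
Y = F + t·(S−F) with t = 72/29

t = 72/29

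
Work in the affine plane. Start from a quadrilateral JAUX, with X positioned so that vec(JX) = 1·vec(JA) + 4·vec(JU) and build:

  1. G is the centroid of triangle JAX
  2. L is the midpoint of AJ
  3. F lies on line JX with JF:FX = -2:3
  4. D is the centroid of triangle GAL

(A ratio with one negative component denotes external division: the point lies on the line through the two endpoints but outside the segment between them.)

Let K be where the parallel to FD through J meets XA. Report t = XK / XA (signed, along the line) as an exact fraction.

Choose coordinates J = (0, 0), A = (1, 0), U = (0, 1), X = (1, 4).
1. G is the centroid of triangle JAX ⇒ G = (2/3, 4/3)
2. L is the midpoint of AJ ⇒ L = (1/2, 0)
3. F lies on line JX with JF:FX = -2:3 ⇒ F = (-2, -8)
4. D is the centroid of triangle GAL ⇒ D = (13/18, 4/9)
through J parallel to FD: direction (49/18, 76/9); meets XA at K = (1, 152/49)
K = X + t·(A−X) with t = 11/49

t = 11/49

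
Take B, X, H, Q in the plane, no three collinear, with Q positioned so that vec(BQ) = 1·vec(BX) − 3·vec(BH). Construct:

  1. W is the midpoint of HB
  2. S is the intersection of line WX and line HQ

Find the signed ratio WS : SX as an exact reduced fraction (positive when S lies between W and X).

WS:SX = 1/6

Choose coordinates B = (0, 0), X = (1, 0), H = (0, 1), Q = (1, -3).
1. W is the midpoint of HB ⇒ W = (0, 1/2)
2. S is the intersection of line WX and line HQ ⇒ S = (1/7, 3/7)
S = W + t·(X−W) with t = 1/7, so WS:SX = t:(1−t) = 1/7:6/7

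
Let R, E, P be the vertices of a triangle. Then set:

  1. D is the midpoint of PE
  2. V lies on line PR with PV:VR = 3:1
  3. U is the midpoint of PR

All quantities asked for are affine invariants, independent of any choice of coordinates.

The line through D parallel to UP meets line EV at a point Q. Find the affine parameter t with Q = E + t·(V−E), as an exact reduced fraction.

Set R = (0, 0), E = (1, 0), P = (0, 1); any affine frame gives the same invariant.
1. D is the midpoint of PE ⇒ D = (1/2, 1/2)
2. V lies on line PR with PV:VR = 3:1 ⇒ V = (0, 1/4)
3. U is the midpoint of PR ⇒ U = (0, 1/2)
through D parallel to UP: direction (0, 1/2); meets EV at Q = (1/2, 1/8)
Q = E + t·(V−E) with t = 1/2

t = 1/2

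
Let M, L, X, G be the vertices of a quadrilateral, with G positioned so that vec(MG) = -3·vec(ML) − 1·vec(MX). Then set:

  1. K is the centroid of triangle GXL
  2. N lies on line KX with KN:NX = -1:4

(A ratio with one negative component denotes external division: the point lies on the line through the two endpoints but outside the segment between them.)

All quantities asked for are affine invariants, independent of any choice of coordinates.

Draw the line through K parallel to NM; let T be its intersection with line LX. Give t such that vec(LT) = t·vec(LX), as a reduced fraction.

t = 5/11

Assign M = (0, 0), L = (1, 0), X = (0, 1), G = (-3, -1) — the answer is frame-independent, so this choice is without loss of generality.
1. K is the centroid of triangle GXL ⇒ K = (-2/3, 0)
2. N lies on line KX with KN:NX = -1:4 ⇒ N = (-8/9, -1/3)
through K parallel to NM: direction (8/9, 1/3); meets LX at T = (6/11, 5/11)
T = L + t·(X−L) with t = 5/11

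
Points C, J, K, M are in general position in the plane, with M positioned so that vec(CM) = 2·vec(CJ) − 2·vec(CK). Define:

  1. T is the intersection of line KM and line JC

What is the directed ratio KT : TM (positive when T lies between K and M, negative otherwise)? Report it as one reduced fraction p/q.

Set C = (0, 0), J = (1, 0), K = (0, 1), M = (2, -2); any affine frame gives the same invariant.
1. T is the intersection of line KM and line JC ⇒ T = (2/3, 0)
T = K + t·(M−K) with t = 1/3, so KT:TM = t:(1−t) = 1/3:2/3

KT:TM = 1/2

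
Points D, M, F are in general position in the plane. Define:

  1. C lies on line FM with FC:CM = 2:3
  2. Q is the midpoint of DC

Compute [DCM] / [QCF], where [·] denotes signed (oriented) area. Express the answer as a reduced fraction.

[DCM]:[QCF] = -3

Assign D = (0, 0), M = (1, 0), F = (0, 1) — the answer is frame-independent, so this choice is without loss of generality.
1. C lies on line FM with FC:CM = 2:3 ⇒ C = (2/5, 3/5)
2. Q is the midpoint of DC ⇒ Q = (1/5, 3/10)
2·[DCM] = -3/5, 2·[QCF] = 1/5
[DCM]:[QCF] = -3/5:1/5 = -3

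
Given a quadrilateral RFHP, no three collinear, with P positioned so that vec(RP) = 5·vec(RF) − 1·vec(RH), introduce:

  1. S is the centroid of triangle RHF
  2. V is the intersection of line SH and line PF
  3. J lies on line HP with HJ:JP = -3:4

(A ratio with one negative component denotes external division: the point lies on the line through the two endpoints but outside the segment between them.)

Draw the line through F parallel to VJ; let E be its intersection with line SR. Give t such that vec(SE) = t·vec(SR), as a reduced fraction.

t = 1/13

Work in coordinates with R = (0, 0), F = (1, 0), H = (0, 1), P = (5, -1).
1. S is the centroid of triangle RHF ⇒ S = (1/3, 1/3)
2. V is the intersection of line SH and line PF ⇒ V = (3/7, 1/7)
3. J lies on line HP with HJ:JP = -3:4 ⇒ J = (-15, 7)
through F parallel to VJ: direction (-108/7, 48/7); meets SR at E = (4/13, 4/13)
E = S + t·(R−S) with t = 1/13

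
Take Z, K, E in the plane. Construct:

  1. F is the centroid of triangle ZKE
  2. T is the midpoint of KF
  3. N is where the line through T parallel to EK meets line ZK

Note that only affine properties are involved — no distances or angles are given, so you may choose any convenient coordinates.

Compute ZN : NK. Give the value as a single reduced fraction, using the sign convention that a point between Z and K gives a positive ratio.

Assign Z = (0, 0), K = (1, 0), E = (0, 1) — the answer is frame-independent, so this choice is without loss of generality.
1. F is the centroid of triangle ZKE ⇒ F = (1/3, 1/3)
2. T is the midpoint of KF ⇒ T = (2/3, 1/6)
3. N is where the line through T parallel to EK meets line ZK ⇒ N = (5/6, 0)
N = Z + t·(K−Z) with t = 5/6, so ZN:NK = t:(1−t) = 5/6:1/6

ZN:NK = 5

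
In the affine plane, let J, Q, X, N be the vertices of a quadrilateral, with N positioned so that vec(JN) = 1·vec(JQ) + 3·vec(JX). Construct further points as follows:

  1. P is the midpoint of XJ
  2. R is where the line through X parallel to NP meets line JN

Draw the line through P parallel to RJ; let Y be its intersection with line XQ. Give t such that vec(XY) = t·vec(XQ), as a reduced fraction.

Set J = (0, 0), Q = (1, 0), X = (0, 1), N = (1, 3); any affine frame gives the same invariant.
1. P is the midpoint of XJ ⇒ P = (0, 1/2)
2. R is where the line through X parallel to NP meets line JN ⇒ R = (2, 6)
through P parallel to RJ: direction (-2, -6); meets XQ at Y = (1/8, 7/8)
Y = X + t·(Q−X) with t = 1/8

t = 1/8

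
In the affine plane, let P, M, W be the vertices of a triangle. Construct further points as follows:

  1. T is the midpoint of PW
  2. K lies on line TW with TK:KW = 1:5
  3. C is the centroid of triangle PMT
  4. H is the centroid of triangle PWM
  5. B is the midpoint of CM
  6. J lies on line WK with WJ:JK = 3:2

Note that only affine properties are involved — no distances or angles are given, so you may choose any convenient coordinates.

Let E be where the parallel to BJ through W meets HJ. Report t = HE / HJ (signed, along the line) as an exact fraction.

t = 4

Set P = (0, 0), M = (1, 0), W = (0, 1); any affine frame gives the same invariant.
1. T is the midpoint of PW ⇒ T = (0, 1/2)
2. K lies on line TW with TK:KW = 1:5 ⇒ K = (0, 7/12)
3. C is the centroid of triangle PMT ⇒ C = (1/3, 1/6)
4. H is the centroid of triangle PWM ⇒ H = (1/3, 1/3)
5. B is the midpoint of CM ⇒ B = (2/3, 1/12)
6. J lies on line WK with WJ:JK = 3:2 ⇒ J = (0, 3/4)
through W parallel to BJ: direction (-2/3, 2/3); meets HJ at E = (-1, 2)
E = H + t·(J−H) with t = 4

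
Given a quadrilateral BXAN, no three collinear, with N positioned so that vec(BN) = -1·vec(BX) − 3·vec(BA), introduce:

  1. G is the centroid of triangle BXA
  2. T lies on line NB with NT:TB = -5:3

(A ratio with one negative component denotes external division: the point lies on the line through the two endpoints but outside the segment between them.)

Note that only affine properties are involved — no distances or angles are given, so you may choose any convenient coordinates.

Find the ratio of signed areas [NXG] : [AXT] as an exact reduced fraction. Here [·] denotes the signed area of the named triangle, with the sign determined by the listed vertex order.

[NXG]:[AXT] = 8/15

Choose coordinates B = (0, 0), X = (1, 0), A = (0, 1), N = (-1, -3).
1. G is the centroid of triangle BXA ⇒ G = (1/3, 1/3)
2. T lies on line NB with NT:TB = -5:3 ⇒ T = (3/2, 9/2)
2·[NXG] = 8/3, 2·[AXT] = 5
[NXG]:[AXT] = 8/3:5 = 8/15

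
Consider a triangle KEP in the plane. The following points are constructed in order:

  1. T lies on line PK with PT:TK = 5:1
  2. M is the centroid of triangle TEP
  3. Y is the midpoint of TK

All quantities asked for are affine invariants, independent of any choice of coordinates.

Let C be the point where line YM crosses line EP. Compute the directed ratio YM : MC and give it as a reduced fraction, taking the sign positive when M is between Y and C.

Choose coordinates K = (0, 0), E = (1, 0), P = (0, 1).
1. T lies on line PK with PT:TK = 5:1 ⇒ T = (0, 1/6)
2. M is the centroid of triangle TEP ⇒ M = (1/3, 7/18)
3. Y is the midpoint of TK ⇒ Y = (0, 1/12)
line YM meets EP at C = (11/23, 12/23)
M = Y + t·(C−Y) with t = 23/33, so YM:MC = 23/33:10/33

YM:MC = 23/10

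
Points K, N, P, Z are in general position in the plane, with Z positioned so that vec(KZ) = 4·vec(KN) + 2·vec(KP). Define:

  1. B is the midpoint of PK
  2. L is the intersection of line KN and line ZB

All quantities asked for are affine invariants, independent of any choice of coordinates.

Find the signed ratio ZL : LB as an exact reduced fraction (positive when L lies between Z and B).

ZL:LB = -4

Set K = (0, 0), N = (1, 0), P = (0, 1), Z = (4, 2); any affine frame gives the same invariant.
1. B is the midpoint of PK ⇒ B = (0, 1/2)
2. L is the intersection of line KN and line ZB ⇒ L = (-4/3, 0)
L = Z + t·(B−Z) with t = 4/3, so ZL:LB = t:(1−t) = 4/3:-1/3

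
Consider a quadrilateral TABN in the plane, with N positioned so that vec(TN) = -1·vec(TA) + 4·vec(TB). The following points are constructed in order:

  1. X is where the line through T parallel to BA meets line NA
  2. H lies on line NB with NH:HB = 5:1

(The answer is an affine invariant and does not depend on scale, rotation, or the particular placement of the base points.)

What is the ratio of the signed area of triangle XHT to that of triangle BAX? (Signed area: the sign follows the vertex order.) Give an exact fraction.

Choose coordinates T = (0, 0), A = (1, 0), B = (0, 1), N = (-1, 4).
1. X is where the line through T parallel to BA meets line NA ⇒ X = (2, -2)
2. H lies on line NB with NH:HB = 5:1 ⇒ H = (-1/6, 3/2)
2·[XHT] = 8/3, 2·[BAX] = -1
[XHT]:[BAX] = 8/3:-1 = -8/3

[XHT]:[BAX] = -8/3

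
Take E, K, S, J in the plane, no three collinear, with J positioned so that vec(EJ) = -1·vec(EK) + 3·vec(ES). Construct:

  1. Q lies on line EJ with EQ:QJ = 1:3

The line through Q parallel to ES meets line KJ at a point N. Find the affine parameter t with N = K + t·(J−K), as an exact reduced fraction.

t = 5/8

Set E = (0, 0), K = (1, 0), S = (0, 1), J = (-1, 3); any affine frame gives the same invariant.
1. Q lies on line EJ with EQ:QJ = 1:3 ⇒ Q = (-1/4, 3/4)
through Q parallel to ES: direction (0, 1); meets KJ at N = (-1/4, 15/8)
N = K + t·(J−K) with t = 5/8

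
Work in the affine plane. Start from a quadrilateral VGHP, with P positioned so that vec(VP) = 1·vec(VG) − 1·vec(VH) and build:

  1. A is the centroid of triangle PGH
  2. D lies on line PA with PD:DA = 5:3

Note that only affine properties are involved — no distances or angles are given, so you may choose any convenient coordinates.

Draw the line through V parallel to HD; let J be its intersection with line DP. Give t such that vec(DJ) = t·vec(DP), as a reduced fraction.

Set V = (0, 0), G = (1, 0), H = (0, 1), P = (1, -1); any affine frame gives the same invariant.
1. A is the centroid of triangle PGH ⇒ A = (2/3, 0)
2. D lies on line PA with PD:DA = 5:3 ⇒ D = (19/24, -3/8)
through V parallel to HD: direction (19/24, -11/8); meets DP at J = (19/12, -11/4)
J = D + t·(P−D) with t = 19/5

t = 19/5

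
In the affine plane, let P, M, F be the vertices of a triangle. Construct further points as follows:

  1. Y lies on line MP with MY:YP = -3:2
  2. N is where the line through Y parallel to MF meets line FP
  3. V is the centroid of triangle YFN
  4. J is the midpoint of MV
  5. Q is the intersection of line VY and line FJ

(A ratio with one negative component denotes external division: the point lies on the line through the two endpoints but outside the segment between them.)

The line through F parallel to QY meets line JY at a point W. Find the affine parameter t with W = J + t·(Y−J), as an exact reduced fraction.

t = -3

Set P = (0, 0), M = (1, 0), F = (0, 1); any affine frame gives the same invariant.
1. Y lies on line MP with MY:YP = -3:2 ⇒ Y = (-2, 0)
2. N is where the line through Y parallel to MF meets line FP ⇒ N = (0, -2)
3. V is the centroid of triangle YFN ⇒ V = (-2/3, -1/3)
4. J is the midpoint of MV ⇒ J = (1/6, -1/6)
5. Q is the intersection of line VY and line FJ ⇒ Q = (2/9, -5/9)
through F parallel to QY: direction (-20/9, 5/9); meets JY at W = (20/3, -2/3)
W = J + t·(Y−J) with t = -3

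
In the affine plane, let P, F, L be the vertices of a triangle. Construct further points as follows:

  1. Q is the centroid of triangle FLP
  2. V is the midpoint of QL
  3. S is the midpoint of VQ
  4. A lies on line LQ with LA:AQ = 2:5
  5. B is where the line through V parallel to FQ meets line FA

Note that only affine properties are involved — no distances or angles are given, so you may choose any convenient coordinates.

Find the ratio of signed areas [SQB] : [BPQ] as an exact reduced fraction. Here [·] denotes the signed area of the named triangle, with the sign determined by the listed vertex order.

[SQB]:[BPQ] = 3/8

Set P = (0, 0), F = (1, 0), L = (0, 1); any affine frame gives the same invariant.
1. Q is the centroid of triangle FLP ⇒ Q = (1/3, 1/3)
2. V is the midpoint of QL ⇒ V = (1/6, 2/3)
3. S is the midpoint of VQ ⇒ S = (1/4, 1/2)
4. A lies on line LQ with LA:AQ = 2:5 ⇒ A = (2/21, 17/21)
5. B is where the line through V parallel to FQ meets line FA ⇒ B = (11/30, 17/30)
2·[SQB] = 1/40, 2·[BPQ] = 1/15
[SQB]:[BPQ] = 1/40:1/15 = 3/8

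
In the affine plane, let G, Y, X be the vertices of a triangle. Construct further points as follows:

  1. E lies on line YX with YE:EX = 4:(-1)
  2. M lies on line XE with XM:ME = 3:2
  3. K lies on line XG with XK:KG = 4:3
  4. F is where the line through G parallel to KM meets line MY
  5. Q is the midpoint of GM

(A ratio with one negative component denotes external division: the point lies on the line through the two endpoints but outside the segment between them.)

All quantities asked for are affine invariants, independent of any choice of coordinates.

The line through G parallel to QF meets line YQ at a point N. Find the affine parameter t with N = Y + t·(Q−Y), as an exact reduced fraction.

t = 10/9

Choose coordinates G = (0, 0), Y = (1, 0), X = (0, 1).
1. E lies on line YX with YE:EX = 4:(-1) ⇒ E = (-1/3, 4/3)
2. M lies on line XE with XM:ME = 3:2 ⇒ M = (-1/5, 6/5)
3. K lies on line XG with XK:KG = 4:3 ⇒ K = (0, 3/7)
4. F is where the line through G parallel to KM meets line MY ⇒ F = (-7/20, 27/20)
5. Q is the midpoint of GM ⇒ Q = (-1/10, 3/5)
through G parallel to QF: direction (-1/4, 3/4); meets YQ at N = (-2/9, 2/3)
N = Y + t·(Q−Y) with t = 10/9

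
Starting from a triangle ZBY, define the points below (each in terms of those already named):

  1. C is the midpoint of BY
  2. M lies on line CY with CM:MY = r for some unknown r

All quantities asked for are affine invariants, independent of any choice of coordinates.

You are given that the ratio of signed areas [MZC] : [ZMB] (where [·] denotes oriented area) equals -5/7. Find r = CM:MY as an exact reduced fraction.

r = -5/3

Set Z = (0, 0), B = (1, 0), Y = (0, 1); any affine frame gives the same invariant.
1. C is the midpoint of BY ⇒ C = (1/2, 1/2)
2. With CM:MY = r, write λ = r/(r+1) so M = C + λ·(Y−C); M is affine-linear in λ
Every point depending on M is an affine combination of M and λ-independent points, so each such coordinate is linear in λ; the λ² term in each signed area is a multiple of (Y−C)×(Y−C) = 0, so 2·[MZC] and 2·[ZMB] are each linear in λ. Evaluating at λ=0 and λ=1:
  2·[MZC] = 1/2·λ,   2·[ZMB] = -1/2·λ − 1/2
So [MZC]:[ZMB] = (1/2·λ) / (-1/2·λ − 1/2). Setting this equal to -5/7:
  1/2·λ = -5/7·(-1/2·λ − 1/2)  ⇒  λ = 5/2
Then r = λ/(1−λ) = (5/2)/(-3/2) = -5/3. Check: with r = -5/3, M = (-3/4, 7/4) and [MZC]:[ZMB] = -5/7 as required.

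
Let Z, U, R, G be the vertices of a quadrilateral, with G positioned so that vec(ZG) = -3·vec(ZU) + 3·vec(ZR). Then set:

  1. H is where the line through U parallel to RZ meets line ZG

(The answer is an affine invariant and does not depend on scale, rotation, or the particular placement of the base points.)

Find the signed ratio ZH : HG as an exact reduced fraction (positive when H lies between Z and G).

ZH:HG = -1/4

Set Z = (0, 0), U = (1, 0), R = (0, 1), G = (-3, 3); any affine frame gives the same invariant.
1. H is where the line through U parallel to RZ meets line ZG ⇒ H = (1, -1)
H = Z + t·(G−Z) with t = -1/3, so ZH:HG = t:(1−t) = -1/3:4/3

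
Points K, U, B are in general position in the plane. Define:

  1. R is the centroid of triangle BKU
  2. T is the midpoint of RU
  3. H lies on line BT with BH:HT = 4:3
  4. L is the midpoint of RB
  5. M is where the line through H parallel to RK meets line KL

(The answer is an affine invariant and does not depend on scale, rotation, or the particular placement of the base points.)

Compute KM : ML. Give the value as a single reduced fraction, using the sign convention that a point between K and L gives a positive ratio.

Choose coordinates K = (0, 0), U = (1, 0), B = (0, 1).
1. R is the centroid of triangle BKU ⇒ R = (1/3, 1/3)
2. T is the midpoint of RU ⇒ T = (2/3, 1/6)
3. H lies on line BT with BH:HT = 4:3 ⇒ H = (8/21, 11/21)
4. L is the midpoint of RB ⇒ L = (1/6, 2/3)
5. M is where the line through H parallel to RK meets line KL ⇒ M = (1/21, 4/21)
M = K + t·(L−K) with t = 2/7, so KM:ML = t:(1−t) = 2/7:5/7

KM:ML = 2/5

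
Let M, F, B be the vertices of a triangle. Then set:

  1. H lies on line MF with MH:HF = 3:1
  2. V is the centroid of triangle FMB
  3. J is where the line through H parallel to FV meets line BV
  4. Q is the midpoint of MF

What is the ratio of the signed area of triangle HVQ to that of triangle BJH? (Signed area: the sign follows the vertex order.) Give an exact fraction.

[HVQ]:[BJH] = 2/5

Set M = (0, 0), F = (1, 0), B = (0, 1); any affine frame gives the same invariant.
1. H lies on line MF with MH:HF = 3:1 ⇒ H = (3/4, 0)
2. V is the centroid of triangle FMB ⇒ V = (1/3, 1/3)
3. J is where the line through H parallel to FV meets line BV ⇒ J = (5/12, 1/6)
4. Q is the midpoint of MF ⇒ Q = (1/2, 0)
2·[HVQ] = 1/12, 2·[BJH] = 5/24
[HVQ]:[BJH] = 1/12:5/24 = 2/5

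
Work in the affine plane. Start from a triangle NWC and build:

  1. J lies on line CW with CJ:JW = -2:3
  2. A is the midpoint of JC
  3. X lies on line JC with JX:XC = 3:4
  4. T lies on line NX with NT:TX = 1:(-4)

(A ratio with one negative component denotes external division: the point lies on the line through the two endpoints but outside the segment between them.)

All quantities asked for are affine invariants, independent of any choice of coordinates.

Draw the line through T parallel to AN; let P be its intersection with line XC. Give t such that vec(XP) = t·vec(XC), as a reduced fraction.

Work in coordinates with N = (0, 0), W = (1, 0), C = (0, 1).
1. J lies on line CW with CJ:JW = -2:3 ⇒ J = (-2, 3)
2. A is the midpoint of JC ⇒ A = (-1, 2)
3. X lies on line JC with JX:XC = 3:4 ⇒ X = (-8/7, 15/7)
4. T lies on line NX with NT:TX = 1:(-4) ⇒ T = (8/21, -5/7)
through T parallel to AN: direction (1, -2); meets XC at P = (-20/21, 41/21)
P = X + t·(C−X) with t = 1/6

t = 1/6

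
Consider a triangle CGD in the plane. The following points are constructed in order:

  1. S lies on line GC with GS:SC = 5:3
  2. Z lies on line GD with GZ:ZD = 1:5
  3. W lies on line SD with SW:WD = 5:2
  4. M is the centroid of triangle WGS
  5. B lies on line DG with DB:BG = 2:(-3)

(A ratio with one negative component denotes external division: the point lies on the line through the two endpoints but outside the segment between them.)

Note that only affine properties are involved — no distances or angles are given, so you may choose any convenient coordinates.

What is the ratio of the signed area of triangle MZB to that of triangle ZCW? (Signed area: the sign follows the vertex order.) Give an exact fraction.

Set C = (0, 0), G = (1, 0), D = (0, 1); any affine frame gives the same invariant.
1. S lies on line GC with GS:SC = 5:3 ⇒ S = (3/8, 0)
2. Z lies on line GD with GZ:ZD = 1:5 ⇒ Z = (5/6, 1/6)
3. W lies on line SD with SW:WD = 5:2 ⇒ W = (3/28, 5/7)
4. M is the centroid of triangle WGS ⇒ M = (83/168, 5/21)
5. B lies on line DG with DB:BG = 2:(-3) ⇒ B = (-2, 3)
2·[MZB] = 85/112, 2·[ZCW] = -97/168
[MZB]:[ZCW] = 85/112:-97/168 = -255/194

[MZB]:[ZCW] = -255/194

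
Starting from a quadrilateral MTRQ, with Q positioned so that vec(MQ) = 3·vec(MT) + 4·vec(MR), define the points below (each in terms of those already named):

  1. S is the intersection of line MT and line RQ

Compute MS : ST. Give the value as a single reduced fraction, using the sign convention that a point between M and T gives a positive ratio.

MS:ST = -1/2

Work in coordinates with M = (0, 0), T = (1, 0), R = (0, 1), Q = (3, 4).
1. S is the intersection of line MT and line RQ ⇒ S = (-1, 0)
S = M + t·(T−M) with t = -1, so MS:ST = t:(1−t) = -1:2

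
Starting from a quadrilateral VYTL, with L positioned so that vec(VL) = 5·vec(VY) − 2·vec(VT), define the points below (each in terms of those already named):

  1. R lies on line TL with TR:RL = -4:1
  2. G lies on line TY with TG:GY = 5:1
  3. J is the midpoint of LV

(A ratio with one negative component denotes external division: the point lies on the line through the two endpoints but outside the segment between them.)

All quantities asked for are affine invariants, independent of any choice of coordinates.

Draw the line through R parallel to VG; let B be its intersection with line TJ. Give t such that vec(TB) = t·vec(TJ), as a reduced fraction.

t = 32/15

Work in coordinates with V = (0, 0), Y = (1, 0), T = (0, 1), L = (5, -2).
1. R lies on line TL with TR:RL = -4:1 ⇒ R = (20/3, -3)
2. G lies on line TY with TG:GY = 5:1 ⇒ G = (5/6, 1/6)
3. J is the midpoint of LV ⇒ J = (5/2, -1)
through R parallel to VG: direction (5/6, 1/6); meets TJ at B = (16/3, -49/15)
B = T + t·(J−T) with t = 32/15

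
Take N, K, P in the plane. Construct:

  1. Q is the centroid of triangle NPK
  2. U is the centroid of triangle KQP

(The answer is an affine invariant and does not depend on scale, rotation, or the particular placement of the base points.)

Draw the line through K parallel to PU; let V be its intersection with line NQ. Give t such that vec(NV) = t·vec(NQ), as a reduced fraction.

Work in coordinates with N = (0, 0), K = (1, 0), P = (0, 1).
1. Q is the centroid of triangle NPK ⇒ Q = (1/3, 1/3)
2. U is the centroid of triangle KQP ⇒ U = (4/9, 4/9)
through K parallel to PU: direction (4/9, -5/9); meets NQ at V = (5/9, 5/9)
V = N + t·(Q−N) with t = 5/3

t = 5/3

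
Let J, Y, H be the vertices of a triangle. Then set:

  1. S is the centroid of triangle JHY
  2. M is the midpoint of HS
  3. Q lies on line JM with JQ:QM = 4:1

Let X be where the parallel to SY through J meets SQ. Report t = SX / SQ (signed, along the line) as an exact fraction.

t = -5

Assign J = (0, 0), Y = (1, 0), H = (0, 1) — the answer is frame-independent, so this choice is without loss of generality.
1. S is the centroid of triangle JHY ⇒ S = (1/3, 1/3)
2. M is the midpoint of HS ⇒ M = (1/6, 2/3)
3. Q lies on line JM with JQ:QM = 4:1 ⇒ Q = (2/15, 8/15)
through J parallel to SY: direction (2/3, -1/3); meets SQ at X = (4/3, -2/3)
X = S + t·(Q−S) with t = -5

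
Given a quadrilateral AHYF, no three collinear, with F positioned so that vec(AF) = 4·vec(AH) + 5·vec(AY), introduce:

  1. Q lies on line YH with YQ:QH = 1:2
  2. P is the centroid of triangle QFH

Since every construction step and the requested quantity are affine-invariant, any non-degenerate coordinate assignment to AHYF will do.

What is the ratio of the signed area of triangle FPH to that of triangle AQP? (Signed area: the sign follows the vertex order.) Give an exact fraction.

[FPH]:[AQP] = -16/5

Choose coordinates A = (0, 0), H = (1, 0), Y = (0, 1), F = (4, 5).
1. Q lies on line YH with YQ:QH = 1:2 ⇒ Q = (1/3, 2/3)
2. P is the centroid of triangle QFH ⇒ P = (16/9, 17/9)
2·[FPH] = 16/9, 2·[AQP] = -5/9
[FPH]:[AQP] = 16/9:-5/9 = -16/5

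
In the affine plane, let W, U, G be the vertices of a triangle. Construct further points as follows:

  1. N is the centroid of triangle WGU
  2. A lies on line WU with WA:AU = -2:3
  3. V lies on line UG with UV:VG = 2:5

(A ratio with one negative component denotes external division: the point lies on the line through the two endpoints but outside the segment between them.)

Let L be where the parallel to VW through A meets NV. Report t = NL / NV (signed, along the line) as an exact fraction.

t = -3

Work in coordinates with W = (0, 0), U = (1, 0), G = (0, 1).
1. N is the centroid of triangle WGU ⇒ N = (1/3, 1/3)
2. A lies on line WU with WA:AU = -2:3 ⇒ A = (-2, 0)
3. V lies on line UG with UV:VG = 2:5 ⇒ V = (5/7, 2/7)
through A parallel to VW: direction (-5/7, -2/7); meets NV at L = (-17/21, 10/21)
L = N + t·(V−N) with t = -3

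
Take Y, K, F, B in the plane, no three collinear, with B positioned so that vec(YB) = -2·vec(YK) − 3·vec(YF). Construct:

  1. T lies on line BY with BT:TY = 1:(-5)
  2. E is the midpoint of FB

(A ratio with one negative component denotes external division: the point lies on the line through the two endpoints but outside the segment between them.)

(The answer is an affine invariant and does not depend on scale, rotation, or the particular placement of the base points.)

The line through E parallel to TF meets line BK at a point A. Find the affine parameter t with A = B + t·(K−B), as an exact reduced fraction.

t = -1/27

Assign Y = (0, 0), K = (1, 0), F = (0, 1), B = (-2, -3) — the answer is frame-independent, so this choice is without loss of generality.
1. T lies on line BY with BT:TY = 1:(-5) ⇒ T = (-5/2, -15/4)
2. E is the midpoint of FB ⇒ E = (-1, -1)
through E parallel to TF: direction (5/2, 19/4); meets BK at A = (-19/9, -28/9)
A = B + t·(K−B) with t = -1/27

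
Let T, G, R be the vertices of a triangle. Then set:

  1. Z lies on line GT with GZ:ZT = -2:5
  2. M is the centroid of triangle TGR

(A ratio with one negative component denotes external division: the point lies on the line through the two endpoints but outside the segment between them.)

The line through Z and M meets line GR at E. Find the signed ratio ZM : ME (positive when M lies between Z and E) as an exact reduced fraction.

ZM:ME = -3

Choose coordinates T = (0, 0), G = (1, 0), R = (0, 1).
1. Z lies on line GT with GZ:ZT = -2:5 ⇒ Z = (5/3, 0)
2. M is the centroid of triangle TGR ⇒ M = (1/3, 1/3)
line ZM meets GR at E = (7/9, 2/9)
M = Z + t·(E−Z) with t = 3/2, so ZM:ME = 3/2:-1/2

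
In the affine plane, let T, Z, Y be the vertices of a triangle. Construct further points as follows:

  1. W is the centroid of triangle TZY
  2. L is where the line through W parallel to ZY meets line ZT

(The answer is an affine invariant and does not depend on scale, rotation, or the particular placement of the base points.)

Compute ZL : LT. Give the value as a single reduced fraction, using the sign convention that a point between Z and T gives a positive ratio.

Choose coordinates T = (0, 0), Z = (1, 0), Y = (0, 1).
1. W is the centroid of triangle TZY ⇒ W = (1/3, 1/3)
2. L is where the line through W parallel to ZY meets line ZT ⇒ L = (2/3, 0)
L = Z + t·(T−Z) with t = 1/3, so ZL:LT = t:(1−t) = 1/3:2/3

ZL:LT = 1/2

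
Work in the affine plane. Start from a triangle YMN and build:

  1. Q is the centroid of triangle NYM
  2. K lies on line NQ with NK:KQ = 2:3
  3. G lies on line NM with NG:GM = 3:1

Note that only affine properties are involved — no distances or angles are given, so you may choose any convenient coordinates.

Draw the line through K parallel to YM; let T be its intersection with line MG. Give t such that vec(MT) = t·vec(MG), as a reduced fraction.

t = 44/15

Choose coordinates Y = (0, 0), M = (1, 0), N = (0, 1).
1. Q is the centroid of triangle NYM ⇒ Q = (1/3, 1/3)
2. K lies on line NQ with NK:KQ = 2:3 ⇒ K = (2/15, 11/15)
3. G lies on line NM with NG:GM = 3:1 ⇒ G = (3/4, 1/4)
through K parallel to YM: direction (1, 0); meets MG at T = (4/15, 11/15)
T = M + t·(G−M) with t = 44/15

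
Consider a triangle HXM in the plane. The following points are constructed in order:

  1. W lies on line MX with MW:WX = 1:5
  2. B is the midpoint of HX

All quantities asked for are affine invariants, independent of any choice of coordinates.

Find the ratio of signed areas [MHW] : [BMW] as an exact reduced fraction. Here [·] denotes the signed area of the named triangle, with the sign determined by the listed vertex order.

[MHW]:[BMW] = -2

Choose coordinates H = (0, 0), X = (1, 0), M = (0, 1).
1. W lies on line MX with MW:WX = 1:5 ⇒ W = (1/6, 5/6)
2. B is the midpoint of HX ⇒ B = (1/2, 0)
2·[MHW] = 1/6, 2·[BMW] = -1/12
[MHW]:[BMW] = 1/6:-1/12 = -2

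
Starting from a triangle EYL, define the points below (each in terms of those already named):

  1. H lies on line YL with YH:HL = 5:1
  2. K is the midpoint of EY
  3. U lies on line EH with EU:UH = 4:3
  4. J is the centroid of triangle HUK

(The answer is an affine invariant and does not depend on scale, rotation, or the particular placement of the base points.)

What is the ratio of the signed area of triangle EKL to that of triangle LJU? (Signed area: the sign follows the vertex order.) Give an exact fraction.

[EKL]:[LJU] = -63/10

Work in coordinates with E = (0, 0), Y = (1, 0), L = (0, 1).
1. H lies on line YL with YH:HL = 5:1 ⇒ H = (1/6, 5/6)
2. K is the midpoint of EY ⇒ K = (1/2, 0)
3. U lies on line EH with EU:UH = 4:3 ⇒ U = (2/21, 10/21)
4. J is the centroid of triangle HUK ⇒ J = (16/63, 55/126)
2·[EKL] = 1/2, 2·[LJU] = -5/63
[EKL]:[LJU] = 1/2:-5/63 = -63/10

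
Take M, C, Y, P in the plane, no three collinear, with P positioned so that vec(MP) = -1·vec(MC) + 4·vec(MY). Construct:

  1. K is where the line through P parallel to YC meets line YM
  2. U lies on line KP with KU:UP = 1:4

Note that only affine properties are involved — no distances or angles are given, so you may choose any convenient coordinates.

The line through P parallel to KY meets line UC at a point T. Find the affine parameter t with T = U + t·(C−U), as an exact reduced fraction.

Work in coordinates with M = (0, 0), C = (1, 0), Y = (0, 1), P = (-1, 4).
1. K is where the line through P parallel to YC meets line YM ⇒ K = (0, 3)
2. U lies on line KP with KU:UP = 1:4 ⇒ U = (-1/5, 16/5)
through P parallel to KY: direction (0, -2); meets UC at T = (-1, 16/3)
T = U + t·(C−U) with t = -2/3

t = -2/3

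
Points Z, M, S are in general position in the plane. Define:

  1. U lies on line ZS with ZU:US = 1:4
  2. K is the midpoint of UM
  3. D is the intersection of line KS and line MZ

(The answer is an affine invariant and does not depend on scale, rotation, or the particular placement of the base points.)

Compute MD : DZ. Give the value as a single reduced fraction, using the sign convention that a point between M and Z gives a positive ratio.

MD:DZ = 4/5

Work in coordinates with Z = (0, 0), M = (1, 0), S = (0, 1).
1. U lies on line ZS with ZU:US = 1:4 ⇒ U = (0, 1/5)
2. K is the midpoint of UM ⇒ K = (1/2, 1/10)
3. D is the intersection of line KS and line MZ ⇒ D = (5/9, 0)
D = M + t·(Z−M) with t = 4/9, so MD:DZ = t:(1−t) = 4/9:5/9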